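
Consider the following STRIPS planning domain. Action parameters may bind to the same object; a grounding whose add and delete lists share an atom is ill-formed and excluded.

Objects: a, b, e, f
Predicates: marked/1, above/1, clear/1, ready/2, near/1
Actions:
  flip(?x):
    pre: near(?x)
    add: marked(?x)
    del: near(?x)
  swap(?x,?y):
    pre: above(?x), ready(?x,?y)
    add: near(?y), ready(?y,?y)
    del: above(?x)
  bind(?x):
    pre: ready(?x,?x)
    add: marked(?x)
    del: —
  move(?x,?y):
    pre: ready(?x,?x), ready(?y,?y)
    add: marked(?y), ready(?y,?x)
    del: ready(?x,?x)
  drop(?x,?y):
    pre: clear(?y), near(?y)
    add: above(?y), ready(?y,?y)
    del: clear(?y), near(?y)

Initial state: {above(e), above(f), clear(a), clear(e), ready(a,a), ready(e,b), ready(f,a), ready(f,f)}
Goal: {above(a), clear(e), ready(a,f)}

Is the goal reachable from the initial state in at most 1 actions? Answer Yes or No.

1. swap(f,a)  →  {above(e), clear(a), clear(e), near(a), ready(a,a), ready(e,b), ready(f,a), ready(f,f)}
2. move(f,a)  →  {above(e), clear(a), clear(e), marked(a), near(a), ready(a,a), ready(a,f), ready(e,b), ready(f,a)}
3. drop(a,a)  →  {above(a), above(e), clear(e), marked(a), ready(a,a), ready(a,f), ready(e,b), ready(f,a)}
optimal plan length = 3; 3 > 1

No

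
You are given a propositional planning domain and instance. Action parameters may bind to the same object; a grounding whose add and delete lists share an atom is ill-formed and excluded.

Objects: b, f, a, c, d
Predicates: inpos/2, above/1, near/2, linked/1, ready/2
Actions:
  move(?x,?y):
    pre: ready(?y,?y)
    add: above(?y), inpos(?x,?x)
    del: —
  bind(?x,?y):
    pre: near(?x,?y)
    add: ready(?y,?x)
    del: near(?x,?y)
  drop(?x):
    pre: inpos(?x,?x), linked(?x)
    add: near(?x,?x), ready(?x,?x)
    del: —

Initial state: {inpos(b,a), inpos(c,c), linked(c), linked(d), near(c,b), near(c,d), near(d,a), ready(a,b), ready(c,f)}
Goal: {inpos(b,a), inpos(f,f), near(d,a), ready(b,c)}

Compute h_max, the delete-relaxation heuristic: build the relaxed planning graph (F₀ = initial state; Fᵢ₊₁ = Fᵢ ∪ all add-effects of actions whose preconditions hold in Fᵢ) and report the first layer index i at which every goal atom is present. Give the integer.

F0 = init (9 atoms)
F1 = F0 ∪ {near(c,c), ready(a,d), ready(b,c), ready(c,c), ready(d,c)}  (14 atoms)
F2 = F1 ∪ {above(c), inpos(a,a), inpos(b,b), inpos(d,d), inpos(f,f)}  (19 atoms)
goal ⊆ F2  ⇒  h_max = 2

2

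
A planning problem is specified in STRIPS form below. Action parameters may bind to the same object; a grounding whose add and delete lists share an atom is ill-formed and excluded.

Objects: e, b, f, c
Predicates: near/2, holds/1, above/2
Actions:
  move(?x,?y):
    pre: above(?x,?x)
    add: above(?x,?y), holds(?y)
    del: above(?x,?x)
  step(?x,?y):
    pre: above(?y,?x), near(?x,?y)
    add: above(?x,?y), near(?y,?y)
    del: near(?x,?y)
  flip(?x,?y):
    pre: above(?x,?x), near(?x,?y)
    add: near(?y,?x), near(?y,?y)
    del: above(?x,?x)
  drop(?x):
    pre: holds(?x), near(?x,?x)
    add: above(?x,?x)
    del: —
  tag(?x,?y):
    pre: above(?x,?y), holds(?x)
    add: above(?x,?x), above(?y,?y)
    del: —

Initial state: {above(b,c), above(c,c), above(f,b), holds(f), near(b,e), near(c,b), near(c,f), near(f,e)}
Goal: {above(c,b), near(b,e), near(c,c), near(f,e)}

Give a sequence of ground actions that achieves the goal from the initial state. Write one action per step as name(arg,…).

1. flip(c,b)  →  {above(b,c), above(f,b), holds(f), near(b,b), near(b,c), near(b,e), near(c,b), near(c,f), near(f,e)}
2. step(c,b)  →  {above(b,c), above(c,b), above(f,b), holds(f), near(b,b), near(b,c), near(b,e), near(c,f), near(f,e)}
3. step(b,c)  →  {above(b,c), above(c,b), above(f,b), holds(f), near(b,b), near(b,e), near(c,c), near(c,f), near(f,e)}

flip(c,b); step(c,b); step(b,c)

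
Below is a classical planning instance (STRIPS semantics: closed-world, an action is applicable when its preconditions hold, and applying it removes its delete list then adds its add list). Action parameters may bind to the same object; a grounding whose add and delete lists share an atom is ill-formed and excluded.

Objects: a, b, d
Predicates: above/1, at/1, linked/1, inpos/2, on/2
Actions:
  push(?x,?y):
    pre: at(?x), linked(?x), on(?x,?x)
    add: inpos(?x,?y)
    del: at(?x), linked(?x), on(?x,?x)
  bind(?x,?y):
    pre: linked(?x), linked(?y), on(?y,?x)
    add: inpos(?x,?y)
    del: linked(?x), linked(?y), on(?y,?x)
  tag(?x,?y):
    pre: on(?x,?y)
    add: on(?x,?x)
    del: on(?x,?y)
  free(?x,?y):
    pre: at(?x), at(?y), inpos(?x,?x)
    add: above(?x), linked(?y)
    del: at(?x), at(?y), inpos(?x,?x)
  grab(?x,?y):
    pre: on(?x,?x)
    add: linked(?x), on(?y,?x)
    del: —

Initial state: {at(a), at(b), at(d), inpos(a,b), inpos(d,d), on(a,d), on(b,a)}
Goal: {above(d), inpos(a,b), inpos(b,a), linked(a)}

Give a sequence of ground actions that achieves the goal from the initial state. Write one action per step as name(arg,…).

tag(b,a); free(d,a); grab(b,a); push(b,a)

1. tag(b,a)  →  {at(a), at(b), at(d), inpos(a,b), inpos(d,d), on(a,d), on(b,b)}
2. free(d,a)  →  {above(d), at(b), inpos(a,b), linked(a), on(a,d), on(b,b)}
3. grab(b,a)  →  {above(d), at(b), inpos(a,b), linked(a), linked(b), on(a,b), on(a,d), on(b,b)}
4. push(b,a)  →  {above(d), inpos(a,b), inpos(b,a), linked(a), on(a,b), on(a,d)}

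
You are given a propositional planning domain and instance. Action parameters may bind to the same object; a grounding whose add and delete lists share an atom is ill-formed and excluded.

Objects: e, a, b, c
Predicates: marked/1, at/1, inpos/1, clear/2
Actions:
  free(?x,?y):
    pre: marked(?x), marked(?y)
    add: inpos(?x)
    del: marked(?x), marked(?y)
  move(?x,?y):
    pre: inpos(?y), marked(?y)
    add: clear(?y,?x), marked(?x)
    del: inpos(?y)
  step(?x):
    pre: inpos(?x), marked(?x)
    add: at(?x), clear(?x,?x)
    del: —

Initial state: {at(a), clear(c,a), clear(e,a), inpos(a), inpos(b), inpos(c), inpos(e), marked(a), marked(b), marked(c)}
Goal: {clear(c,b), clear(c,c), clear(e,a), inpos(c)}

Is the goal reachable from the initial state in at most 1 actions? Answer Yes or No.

1. step(c)  →  {at(a), at(c), clear(c,a), clear(c,c), clear(e,a), inpos(a), inpos(b), inpos(c), inpos(e), marked(a), marked(b), marked(c)}
2. move(b,c)  →  {at(a), at(c), clear(c,a), clear(c,b), clear(c,c), clear(e,a), inpos(a), inpos(b), inpos(e), marked(a), marked(b), marked(c)}
3. free(c,a)  →  {at(a), at(c), clear(c,a), clear(c,b), clear(c,c), clear(e,a), inpos(a), inpos(b), inpos(c), inpos(e), marked(b)}
optimal plan length = 3; 3 > 1

No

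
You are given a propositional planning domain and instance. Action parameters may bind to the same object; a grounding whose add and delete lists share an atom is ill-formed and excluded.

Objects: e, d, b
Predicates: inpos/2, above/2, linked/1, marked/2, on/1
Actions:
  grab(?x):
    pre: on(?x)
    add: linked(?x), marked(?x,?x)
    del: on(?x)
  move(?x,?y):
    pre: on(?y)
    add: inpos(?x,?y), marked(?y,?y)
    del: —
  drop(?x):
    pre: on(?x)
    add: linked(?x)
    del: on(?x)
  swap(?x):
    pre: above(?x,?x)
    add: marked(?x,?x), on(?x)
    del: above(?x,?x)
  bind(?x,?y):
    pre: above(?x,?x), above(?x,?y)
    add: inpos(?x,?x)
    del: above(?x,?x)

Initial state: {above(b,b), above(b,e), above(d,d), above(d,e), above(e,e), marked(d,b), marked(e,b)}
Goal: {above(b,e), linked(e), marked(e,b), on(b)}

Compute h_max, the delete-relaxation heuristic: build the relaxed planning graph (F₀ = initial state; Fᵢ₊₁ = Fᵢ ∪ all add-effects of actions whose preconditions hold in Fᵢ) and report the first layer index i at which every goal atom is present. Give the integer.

2

F0 = init (7 atoms)
F1 = F0 ∪ {inpos(b,b), inpos(d,d), inpos(e,e), marked(b,b), marked(d,d), marked(e,e), on(b), on(d), on(e)}  (16 atoms)
F2 = F1 ∪ {inpos(b,d), inpos(b,e), inpos(d,b), inpos(d,e), inpos(e,b), inpos(e,d), linked(b), linked(d), linked(e)}  (25 atoms)
goal ⊆ F2  ⇒  h_max = 2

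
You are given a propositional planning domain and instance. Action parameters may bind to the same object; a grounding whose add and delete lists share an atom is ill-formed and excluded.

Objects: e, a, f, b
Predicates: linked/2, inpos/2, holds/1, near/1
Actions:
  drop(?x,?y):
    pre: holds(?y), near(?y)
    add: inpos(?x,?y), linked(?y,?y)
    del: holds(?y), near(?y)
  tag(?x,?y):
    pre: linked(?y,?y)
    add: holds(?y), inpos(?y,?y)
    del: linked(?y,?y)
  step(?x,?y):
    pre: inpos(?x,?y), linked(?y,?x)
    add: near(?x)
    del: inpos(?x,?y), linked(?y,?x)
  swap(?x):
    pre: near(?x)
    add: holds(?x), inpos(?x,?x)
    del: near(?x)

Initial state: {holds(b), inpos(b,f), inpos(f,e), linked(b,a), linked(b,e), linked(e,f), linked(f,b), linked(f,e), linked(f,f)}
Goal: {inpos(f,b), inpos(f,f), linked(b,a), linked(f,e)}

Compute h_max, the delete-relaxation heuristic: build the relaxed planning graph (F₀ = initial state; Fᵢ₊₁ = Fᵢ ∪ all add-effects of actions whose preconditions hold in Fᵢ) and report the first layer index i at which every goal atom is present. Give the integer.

F0 = init (9 atoms)
F1 = F0 ∪ {holds(f), inpos(f,f), near(b), near(f)}  (13 atoms)
F2 = F1 ∪ {inpos(a,b), inpos(a,f), inpos(b,b), inpos(e,b), inpos(e,f), inpos(f,b), linked(b,b)}  (20 atoms)
goal ⊆ F2  ⇒  h_max = 2

2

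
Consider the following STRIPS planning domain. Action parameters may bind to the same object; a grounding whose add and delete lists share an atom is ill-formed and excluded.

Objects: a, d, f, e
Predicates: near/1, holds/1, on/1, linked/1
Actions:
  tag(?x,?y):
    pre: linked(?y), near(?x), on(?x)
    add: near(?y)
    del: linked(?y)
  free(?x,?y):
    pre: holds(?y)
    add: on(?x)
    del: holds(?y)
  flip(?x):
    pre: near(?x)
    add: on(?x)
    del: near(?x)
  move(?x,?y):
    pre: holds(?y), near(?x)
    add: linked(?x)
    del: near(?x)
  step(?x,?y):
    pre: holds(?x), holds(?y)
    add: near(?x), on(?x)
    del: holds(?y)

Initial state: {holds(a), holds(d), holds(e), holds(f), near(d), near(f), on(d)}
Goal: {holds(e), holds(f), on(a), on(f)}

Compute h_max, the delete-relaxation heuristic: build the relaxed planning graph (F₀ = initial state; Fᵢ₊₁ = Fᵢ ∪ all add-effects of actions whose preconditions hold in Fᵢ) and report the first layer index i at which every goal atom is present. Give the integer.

1

F0 = init (7 atoms)
F1 = F0 ∪ {linked(d), linked(f), near(a), near(e), on(a), on(e), on(f)}  (14 atoms)
goal ⊆ F1  ⇒  h_max = 1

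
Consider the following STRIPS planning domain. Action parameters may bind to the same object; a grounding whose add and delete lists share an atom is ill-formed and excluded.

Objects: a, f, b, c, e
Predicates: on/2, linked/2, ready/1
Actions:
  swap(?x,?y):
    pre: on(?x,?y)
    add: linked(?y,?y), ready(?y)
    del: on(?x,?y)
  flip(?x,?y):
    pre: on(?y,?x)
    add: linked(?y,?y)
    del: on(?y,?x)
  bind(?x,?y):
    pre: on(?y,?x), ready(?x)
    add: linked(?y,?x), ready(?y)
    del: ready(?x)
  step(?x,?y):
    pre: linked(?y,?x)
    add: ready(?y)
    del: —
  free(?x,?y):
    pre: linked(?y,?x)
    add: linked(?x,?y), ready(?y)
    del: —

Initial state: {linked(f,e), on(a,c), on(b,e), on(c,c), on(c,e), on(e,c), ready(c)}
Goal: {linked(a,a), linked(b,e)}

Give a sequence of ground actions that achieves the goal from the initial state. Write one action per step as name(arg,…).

swap(c,e); flip(c,a); bind(e,b)

1. swap(c,e)  →  {linked(e,e), linked(f,e), on(a,c), on(b,e), on(c,c), on(e,c), ready(c), ready(e)}
2. flip(c,a)  →  {linked(a,a), linked(e,e), linked(f,e), on(b,e), on(c,c), on(e,c), ready(c), ready(e)}
3. bind(e,b)  →  {linked(a,a), linked(b,e), linked(e,e), linked(f,e), on(b,e), on(c,c), on(e,c), ready(b), ready(c)}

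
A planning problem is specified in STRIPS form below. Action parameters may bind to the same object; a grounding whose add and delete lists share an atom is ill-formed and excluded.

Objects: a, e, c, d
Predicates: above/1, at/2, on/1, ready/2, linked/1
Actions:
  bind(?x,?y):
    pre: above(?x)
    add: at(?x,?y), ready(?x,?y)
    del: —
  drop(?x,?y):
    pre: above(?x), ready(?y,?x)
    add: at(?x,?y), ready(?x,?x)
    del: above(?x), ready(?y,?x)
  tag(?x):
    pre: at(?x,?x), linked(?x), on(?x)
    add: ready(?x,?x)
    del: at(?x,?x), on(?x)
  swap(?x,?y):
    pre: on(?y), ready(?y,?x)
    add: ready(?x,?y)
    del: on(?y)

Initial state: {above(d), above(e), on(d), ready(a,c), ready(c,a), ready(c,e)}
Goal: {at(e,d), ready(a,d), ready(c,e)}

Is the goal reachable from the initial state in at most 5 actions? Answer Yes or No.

Yes

1. bind(e,d)  →  {above(d), above(e), at(e,d), on(d), ready(a,c), ready(c,a), ready(c,e), ready(e,d)}
2. bind(d,a)  →  {above(d), above(e), at(d,a), at(e,d), on(d), ready(a,c), ready(c,a), ready(c,e), ready(d,a), ready(e,d)}
3. swap(a,d)  →  {above(d), above(e), at(d,a), at(e,d), ready(a,c), ready(a,d), ready(c,a), ready(c,e), ready(d,a), ready(e,d)}
optimal plan length = 3; 3 ≤ 5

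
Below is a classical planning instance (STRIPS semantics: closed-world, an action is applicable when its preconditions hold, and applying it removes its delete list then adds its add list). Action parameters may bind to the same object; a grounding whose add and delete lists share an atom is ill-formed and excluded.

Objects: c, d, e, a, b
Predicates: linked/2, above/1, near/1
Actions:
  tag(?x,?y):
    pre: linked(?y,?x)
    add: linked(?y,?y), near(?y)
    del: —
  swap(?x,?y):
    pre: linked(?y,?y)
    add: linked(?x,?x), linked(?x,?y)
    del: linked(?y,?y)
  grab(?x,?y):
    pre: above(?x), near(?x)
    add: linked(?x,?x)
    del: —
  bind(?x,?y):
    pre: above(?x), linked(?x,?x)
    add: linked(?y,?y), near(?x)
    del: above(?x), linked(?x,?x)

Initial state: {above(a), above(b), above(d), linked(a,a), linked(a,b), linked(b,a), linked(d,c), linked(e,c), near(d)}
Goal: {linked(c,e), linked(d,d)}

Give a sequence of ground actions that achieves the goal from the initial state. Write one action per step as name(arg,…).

tag(c,d); tag(c,e); swap(c,e)

1. tag(c,d)  →  {above(a), above(b), above(d), linked(a,a), linked(a,b), linked(b,a), linked(d,c), linked(d,d), linked(e,c), near(d)}
2. tag(c,e)  →  {above(a), above(b), above(d), linked(a,a), linked(a,b), linked(b,a), linked(d,c), linked(d,d), linked(e,c), linked(e,e), near(d), near(e)}
3. swap(c,e)  →  {above(a), above(b), above(d), linked(a,a), linked(a,b), linked(b,a), linked(c,c), linked(c,e), linked(d,c), linked(d,d), linked(e,c), near(d), near(e)}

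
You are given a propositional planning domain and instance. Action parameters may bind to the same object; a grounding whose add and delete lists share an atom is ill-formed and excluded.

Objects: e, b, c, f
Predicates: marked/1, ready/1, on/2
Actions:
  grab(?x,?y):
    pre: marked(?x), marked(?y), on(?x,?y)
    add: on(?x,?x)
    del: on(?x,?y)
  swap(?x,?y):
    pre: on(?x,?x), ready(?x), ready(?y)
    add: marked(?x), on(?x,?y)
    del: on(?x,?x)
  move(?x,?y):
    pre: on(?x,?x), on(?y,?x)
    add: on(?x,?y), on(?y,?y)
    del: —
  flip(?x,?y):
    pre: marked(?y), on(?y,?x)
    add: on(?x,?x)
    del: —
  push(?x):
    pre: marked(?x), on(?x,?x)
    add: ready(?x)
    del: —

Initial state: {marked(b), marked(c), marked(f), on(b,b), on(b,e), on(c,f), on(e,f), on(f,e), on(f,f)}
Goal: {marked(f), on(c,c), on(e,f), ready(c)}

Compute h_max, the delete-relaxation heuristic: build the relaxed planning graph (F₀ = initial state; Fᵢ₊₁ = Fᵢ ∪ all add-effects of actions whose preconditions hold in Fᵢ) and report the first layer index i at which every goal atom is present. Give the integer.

2

F0 = init (9 atoms)
F1 = F0 ∪ {on(c,c), on(e,e), on(f,c), ready(b), ready(f)}  (14 atoms)
F2 = F1 ∪ {on(b,f), on(e,b), on(f,b), ready(c)}  (18 atoms)
goal ⊆ F2  ⇒  h_max = 2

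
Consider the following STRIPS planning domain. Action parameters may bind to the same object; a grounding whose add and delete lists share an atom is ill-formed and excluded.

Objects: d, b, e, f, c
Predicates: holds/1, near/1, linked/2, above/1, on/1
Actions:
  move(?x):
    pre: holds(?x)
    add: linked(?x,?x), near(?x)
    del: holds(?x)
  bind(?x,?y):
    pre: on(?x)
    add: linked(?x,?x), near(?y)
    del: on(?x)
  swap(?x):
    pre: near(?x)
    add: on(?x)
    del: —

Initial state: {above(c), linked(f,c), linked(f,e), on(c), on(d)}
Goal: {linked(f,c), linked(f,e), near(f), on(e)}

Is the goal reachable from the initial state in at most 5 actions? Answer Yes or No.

Yes

1. bind(d,e)  →  {above(c), linked(d,d), linked(f,c), linked(f,e), near(e), on(c)}
2. bind(c,f)  →  {above(c), linked(c,c), linked(d,d), linked(f,c), linked(f,e), near(e), near(f)}
3. swap(e)  →  {above(c), linked(c,c), linked(d,d), linked(f,c), linked(f,e), near(e), near(f), on(e)}
optimal plan length = 3; 3 ≤ 5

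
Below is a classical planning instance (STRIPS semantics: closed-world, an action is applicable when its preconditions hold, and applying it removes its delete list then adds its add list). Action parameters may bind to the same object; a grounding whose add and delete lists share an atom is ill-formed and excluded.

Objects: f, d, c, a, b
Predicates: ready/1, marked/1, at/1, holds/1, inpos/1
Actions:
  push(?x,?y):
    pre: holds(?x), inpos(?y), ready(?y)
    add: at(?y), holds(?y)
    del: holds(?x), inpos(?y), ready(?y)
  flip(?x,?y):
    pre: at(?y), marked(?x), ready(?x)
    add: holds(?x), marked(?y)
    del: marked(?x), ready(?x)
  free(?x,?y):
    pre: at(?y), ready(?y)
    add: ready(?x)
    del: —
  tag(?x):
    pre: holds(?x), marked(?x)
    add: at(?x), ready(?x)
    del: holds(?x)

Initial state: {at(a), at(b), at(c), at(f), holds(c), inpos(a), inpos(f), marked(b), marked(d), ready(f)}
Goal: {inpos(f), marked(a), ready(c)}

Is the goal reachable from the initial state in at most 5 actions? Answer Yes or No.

Yes

1. free(d,f)  →  {at(a), at(b), at(c), at(f), holds(c), inpos(a), inpos(f), marked(b), marked(d), ready(d), ready(f)}
2. flip(d,a)  →  {at(a), at(b), at(c), at(f), holds(c), holds(d), inpos(a), inpos(f), marked(a), marked(b), ready(f)}
3. free(c,f)  →  {at(a), at(b), at(c), at(f), holds(c), holds(d), inpos(a), inpos(f), marked(a), marked(b), ready(c), ready(f)}
optimal plan length = 3; 3 ≤ 5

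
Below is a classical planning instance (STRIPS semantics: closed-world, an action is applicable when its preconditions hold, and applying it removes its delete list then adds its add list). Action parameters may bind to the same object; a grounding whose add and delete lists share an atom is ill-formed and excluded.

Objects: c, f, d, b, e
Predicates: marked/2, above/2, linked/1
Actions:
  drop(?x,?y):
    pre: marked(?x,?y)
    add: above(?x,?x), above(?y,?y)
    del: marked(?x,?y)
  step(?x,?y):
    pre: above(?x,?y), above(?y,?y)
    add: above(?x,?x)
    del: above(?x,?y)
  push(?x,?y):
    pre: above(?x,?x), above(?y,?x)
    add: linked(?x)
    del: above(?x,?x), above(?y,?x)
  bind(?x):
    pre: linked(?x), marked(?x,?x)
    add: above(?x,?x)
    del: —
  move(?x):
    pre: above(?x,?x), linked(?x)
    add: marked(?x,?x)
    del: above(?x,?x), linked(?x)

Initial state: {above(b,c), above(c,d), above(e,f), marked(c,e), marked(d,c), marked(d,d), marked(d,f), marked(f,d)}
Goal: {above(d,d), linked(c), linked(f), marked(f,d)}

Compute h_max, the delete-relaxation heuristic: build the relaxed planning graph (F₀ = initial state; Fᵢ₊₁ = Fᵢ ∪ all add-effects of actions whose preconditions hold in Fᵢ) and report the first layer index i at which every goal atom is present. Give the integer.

F0 = init (8 atoms)
F1 = F0 ∪ {above(c,c), above(d,d), above(e,e), above(f,f)}  (12 atoms)
F2 = F1 ∪ {above(b,b), linked(c), linked(d), linked(e), linked(f)}  (17 atoms)
goal ⊆ F2  ⇒  h_max = 2

2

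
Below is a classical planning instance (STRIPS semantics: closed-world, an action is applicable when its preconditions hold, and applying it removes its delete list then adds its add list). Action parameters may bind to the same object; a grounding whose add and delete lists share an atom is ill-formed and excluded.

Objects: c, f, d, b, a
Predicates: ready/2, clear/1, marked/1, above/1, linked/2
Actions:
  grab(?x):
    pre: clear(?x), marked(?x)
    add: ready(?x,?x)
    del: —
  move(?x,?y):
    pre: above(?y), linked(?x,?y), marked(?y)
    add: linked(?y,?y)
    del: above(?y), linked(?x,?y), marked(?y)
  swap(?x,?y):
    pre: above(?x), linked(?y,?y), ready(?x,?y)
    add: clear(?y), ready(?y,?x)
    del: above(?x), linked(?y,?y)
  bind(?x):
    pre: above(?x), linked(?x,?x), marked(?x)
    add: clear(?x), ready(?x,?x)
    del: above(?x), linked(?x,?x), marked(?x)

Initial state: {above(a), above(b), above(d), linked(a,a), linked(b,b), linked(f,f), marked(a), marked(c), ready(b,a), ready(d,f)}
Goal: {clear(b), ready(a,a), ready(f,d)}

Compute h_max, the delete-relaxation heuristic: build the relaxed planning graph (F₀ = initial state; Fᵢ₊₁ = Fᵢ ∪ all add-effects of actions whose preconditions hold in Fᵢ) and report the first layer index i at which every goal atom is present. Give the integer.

2

F0 = init (10 atoms)
F1 = F0 ∪ {clear(a), clear(f), ready(a,a), ready(a,b), ready(f,d)}  (15 atoms)
F2 = F1 ∪ {clear(b)}  (16 atoms)
goal ⊆ F2  ⇒  h_max = 2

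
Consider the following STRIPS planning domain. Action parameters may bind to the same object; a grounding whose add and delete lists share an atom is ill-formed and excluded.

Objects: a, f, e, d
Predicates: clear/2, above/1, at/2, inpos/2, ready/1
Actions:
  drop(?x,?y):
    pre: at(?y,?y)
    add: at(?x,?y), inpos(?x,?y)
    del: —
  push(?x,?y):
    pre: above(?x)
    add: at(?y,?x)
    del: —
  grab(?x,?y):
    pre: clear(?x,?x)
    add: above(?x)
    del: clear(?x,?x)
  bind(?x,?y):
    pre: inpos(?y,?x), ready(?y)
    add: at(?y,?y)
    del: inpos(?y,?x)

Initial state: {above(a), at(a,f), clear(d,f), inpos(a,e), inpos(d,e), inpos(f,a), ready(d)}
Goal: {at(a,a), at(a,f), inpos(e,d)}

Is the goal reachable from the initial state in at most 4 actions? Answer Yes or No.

Yes

1. push(a,a)  →  {above(a), at(a,a), at(a,f), clear(d,f), inpos(a,e), inpos(d,e), inpos(f,a), ready(d)}
2. bind(e,d)  →  {above(a), at(a,a), at(a,f), at(d,d), clear(d,f), inpos(a,e), inpos(f,a), ready(d)}
3. drop(e,d)  →  {above(a), at(a,a), at(a,f), at(d,d), at(e,d), clear(d,f), inpos(a,e), inpos(e,d), inpos(f,a), ready(d)}
optimal plan length = 3; 3 ≤ 4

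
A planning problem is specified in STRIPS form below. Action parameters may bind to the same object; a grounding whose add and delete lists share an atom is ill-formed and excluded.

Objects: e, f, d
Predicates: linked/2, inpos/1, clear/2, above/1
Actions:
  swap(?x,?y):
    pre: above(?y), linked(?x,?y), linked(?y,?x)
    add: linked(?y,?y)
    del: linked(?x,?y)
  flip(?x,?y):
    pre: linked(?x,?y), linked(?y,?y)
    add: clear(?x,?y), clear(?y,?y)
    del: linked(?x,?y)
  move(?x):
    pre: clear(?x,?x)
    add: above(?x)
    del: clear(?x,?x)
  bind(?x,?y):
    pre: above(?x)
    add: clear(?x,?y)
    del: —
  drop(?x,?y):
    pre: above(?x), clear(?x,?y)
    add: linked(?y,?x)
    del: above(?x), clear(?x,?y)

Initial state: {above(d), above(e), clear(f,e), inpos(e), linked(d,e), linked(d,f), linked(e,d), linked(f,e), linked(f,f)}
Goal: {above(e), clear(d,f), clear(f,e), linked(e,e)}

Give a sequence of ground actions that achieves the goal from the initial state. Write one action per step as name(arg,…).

1. swap(d,e)  →  {above(d), above(e), clear(f,e), inpos(e), linked(d,f), linked(e,d), linked(e,e), linked(f,e), linked(f,f)}
2. flip(d,f)  →  {above(d), above(e), clear(d,f), clear(f,e), clear(f,f), inpos(e), linked(e,d), linked(e,e), linked(f,e), linked(f,f)}

swap(d,e); flip(d,f)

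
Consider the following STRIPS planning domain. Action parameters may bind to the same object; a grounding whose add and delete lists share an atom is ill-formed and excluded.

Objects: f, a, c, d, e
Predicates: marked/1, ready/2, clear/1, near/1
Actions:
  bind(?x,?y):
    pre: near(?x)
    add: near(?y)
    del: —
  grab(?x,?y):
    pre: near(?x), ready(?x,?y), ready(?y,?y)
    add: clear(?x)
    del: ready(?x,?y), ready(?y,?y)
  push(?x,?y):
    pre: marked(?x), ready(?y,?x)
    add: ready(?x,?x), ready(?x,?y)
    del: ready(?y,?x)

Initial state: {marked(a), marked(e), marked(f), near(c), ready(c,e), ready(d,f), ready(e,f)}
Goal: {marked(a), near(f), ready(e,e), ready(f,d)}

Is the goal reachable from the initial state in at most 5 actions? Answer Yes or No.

1. bind(c,f)  →  {marked(a), marked(e), marked(f), near(c), near(f), ready(c,e), ready(d,f), ready(e,f)}
2. push(f,d)  →  {marked(a), marked(e), marked(f), near(c), near(f), ready(c,e), ready(e,f), ready(f,d), ready(f,f)}
3. push(e,c)  →  {marked(a), marked(e), marked(f), near(c), near(f), ready(e,c), ready(e,e), ready(e,f), ready(f,d), ready(f,f)}
optimal plan length = 3; 3 ≤ 5

Yes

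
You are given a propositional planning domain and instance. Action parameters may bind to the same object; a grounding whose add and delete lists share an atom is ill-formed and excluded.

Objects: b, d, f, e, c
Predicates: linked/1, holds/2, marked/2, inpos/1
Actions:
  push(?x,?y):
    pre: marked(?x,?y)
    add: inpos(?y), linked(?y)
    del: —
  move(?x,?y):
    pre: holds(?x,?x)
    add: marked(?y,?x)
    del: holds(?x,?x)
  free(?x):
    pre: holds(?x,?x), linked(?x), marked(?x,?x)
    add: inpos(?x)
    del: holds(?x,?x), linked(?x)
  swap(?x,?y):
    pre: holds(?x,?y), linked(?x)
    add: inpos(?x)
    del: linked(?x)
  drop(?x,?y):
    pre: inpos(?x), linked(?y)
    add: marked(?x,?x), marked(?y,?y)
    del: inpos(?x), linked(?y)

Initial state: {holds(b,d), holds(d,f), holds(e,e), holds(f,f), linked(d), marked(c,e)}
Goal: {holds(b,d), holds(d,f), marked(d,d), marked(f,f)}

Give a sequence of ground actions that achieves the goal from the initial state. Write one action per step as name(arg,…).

push(c,e); move(f,f); drop(e,d)

1. push(c,e)  →  {holds(b,d), holds(d,f), holds(e,e), holds(f,f), inpos(e), linked(d), linked(e), marked(c,e)}
2. move(f,f)  →  {holds(b,d), holds(d,f), holds(e,e), inpos(e), linked(d), linked(e), marked(c,e), marked(f,f)}
3. drop(e,d)  →  {holds(b,d), holds(d,f), holds(e,e), linked(e), marked(c,e), marked(d,d), marked(e,e), marked(f,f)}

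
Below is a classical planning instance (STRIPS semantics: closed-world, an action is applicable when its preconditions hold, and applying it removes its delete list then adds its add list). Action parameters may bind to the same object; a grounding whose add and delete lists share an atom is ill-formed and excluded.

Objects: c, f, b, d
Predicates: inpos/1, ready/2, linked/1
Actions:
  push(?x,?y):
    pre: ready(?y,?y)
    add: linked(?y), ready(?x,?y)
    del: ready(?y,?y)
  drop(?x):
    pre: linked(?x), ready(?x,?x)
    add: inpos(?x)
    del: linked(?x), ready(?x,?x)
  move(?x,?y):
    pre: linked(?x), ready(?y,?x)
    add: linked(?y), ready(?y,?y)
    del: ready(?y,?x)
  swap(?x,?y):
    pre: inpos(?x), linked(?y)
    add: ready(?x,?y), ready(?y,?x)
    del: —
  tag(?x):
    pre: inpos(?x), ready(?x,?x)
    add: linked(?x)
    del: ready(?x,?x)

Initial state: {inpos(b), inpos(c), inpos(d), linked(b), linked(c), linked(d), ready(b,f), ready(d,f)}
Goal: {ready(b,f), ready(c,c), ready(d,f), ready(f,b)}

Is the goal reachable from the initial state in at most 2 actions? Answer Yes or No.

No

1. swap(c,c)  →  {inpos(b), inpos(c), inpos(d), linked(b), linked(c), linked(d), ready(b,f), ready(c,c), ready(d,f)}
2. swap(b,b)  →  {inpos(b), inpos(c), inpos(d), linked(b), linked(c), linked(d), ready(b,b), ready(b,f), ready(c,c), ready(d,f)}
3. push(f,b)  →  {inpos(b), inpos(c), inpos(d), linked(b), linked(c), linked(d), ready(b,f), ready(c,c), ready(d,f), ready(f,b)}
optimal plan length = 3; 3 > 2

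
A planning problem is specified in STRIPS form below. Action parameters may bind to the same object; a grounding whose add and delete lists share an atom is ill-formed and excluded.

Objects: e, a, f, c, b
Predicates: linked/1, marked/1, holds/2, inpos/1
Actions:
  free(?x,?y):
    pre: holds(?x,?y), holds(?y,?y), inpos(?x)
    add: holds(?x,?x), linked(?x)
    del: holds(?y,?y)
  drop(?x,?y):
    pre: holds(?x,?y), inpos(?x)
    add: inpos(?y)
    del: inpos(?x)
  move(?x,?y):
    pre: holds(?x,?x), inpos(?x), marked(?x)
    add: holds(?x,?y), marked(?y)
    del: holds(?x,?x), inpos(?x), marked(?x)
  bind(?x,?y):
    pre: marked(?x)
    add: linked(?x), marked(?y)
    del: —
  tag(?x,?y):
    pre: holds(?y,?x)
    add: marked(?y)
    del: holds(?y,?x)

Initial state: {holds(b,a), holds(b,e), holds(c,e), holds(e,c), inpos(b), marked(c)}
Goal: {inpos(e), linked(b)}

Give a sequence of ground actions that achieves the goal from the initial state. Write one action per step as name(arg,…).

drop(b,e); bind(c,b); bind(b,e)

1. drop(b,e)  →  {holds(b,a), holds(b,e), holds(c,e), holds(e,c), inpos(e), marked(c)}
2. bind(c,b)  →  {holds(b,a), holds(b,e), holds(c,e), holds(e,c), inpos(e), linked(c), marked(b), marked(c)}
3. bind(b,e)  →  {holds(b,a), holds(b,e), holds(c,e), holds(e,c), inpos(e), linked(b), linked(c), marked(b), marked(c), marked(e)}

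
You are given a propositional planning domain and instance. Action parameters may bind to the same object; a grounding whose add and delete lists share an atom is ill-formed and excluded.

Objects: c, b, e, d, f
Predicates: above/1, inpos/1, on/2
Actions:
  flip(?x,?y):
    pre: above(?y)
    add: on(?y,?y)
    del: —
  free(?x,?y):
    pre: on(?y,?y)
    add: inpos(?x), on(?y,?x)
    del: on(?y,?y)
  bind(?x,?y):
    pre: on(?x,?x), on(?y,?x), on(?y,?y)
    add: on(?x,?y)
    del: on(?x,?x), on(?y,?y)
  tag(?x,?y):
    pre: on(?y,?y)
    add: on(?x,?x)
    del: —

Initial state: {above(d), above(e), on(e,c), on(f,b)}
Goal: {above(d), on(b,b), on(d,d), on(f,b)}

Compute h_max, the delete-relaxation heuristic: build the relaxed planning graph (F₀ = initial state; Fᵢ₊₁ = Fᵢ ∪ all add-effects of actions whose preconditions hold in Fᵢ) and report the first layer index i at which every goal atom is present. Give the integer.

2

F0 = init (4 atoms)
F1 = F0 ∪ {on(d,d), on(e,e)}  (6 atoms)
F2 = F1 ∪ {inpos(b), inpos(c), inpos(d), inpos(e), inpos(f), on(b,b), on(c,c), on(d,b), on(d,c), on(d,e), on(d,f), on(e,b), on(e,d), on(e,f), on(f,f)}  (21 atoms)
goal ⊆ F2  ⇒  h_max = 2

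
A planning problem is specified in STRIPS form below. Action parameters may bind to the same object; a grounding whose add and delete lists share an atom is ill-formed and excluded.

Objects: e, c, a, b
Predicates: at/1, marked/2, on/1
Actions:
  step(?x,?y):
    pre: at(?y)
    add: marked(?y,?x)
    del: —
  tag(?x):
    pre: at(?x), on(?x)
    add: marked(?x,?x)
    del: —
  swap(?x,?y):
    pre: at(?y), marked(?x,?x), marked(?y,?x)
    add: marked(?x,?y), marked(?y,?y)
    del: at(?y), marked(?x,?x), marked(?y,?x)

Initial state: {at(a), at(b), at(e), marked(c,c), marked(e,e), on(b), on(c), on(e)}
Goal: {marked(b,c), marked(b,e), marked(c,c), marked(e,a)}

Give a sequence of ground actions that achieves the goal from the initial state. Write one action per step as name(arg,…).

1. step(e,b)  →  {at(a), at(b), at(e), marked(b,e), marked(c,c), marked(e,e), on(b), on(c), on(e)}
2. step(c,b)  →  {at(a), at(b), at(e), marked(b,c), marked(b,e), marked(c,c), marked(e,e), on(b), on(c), on(e)}
3. step(a,e)  →  {at(a), at(b), at(e), marked(b,c), marked(b,e), marked(c,c), marked(e,a), marked(e,e), on(b), on(c), on(e)}

step(e,b); step(c,b); step(a,e)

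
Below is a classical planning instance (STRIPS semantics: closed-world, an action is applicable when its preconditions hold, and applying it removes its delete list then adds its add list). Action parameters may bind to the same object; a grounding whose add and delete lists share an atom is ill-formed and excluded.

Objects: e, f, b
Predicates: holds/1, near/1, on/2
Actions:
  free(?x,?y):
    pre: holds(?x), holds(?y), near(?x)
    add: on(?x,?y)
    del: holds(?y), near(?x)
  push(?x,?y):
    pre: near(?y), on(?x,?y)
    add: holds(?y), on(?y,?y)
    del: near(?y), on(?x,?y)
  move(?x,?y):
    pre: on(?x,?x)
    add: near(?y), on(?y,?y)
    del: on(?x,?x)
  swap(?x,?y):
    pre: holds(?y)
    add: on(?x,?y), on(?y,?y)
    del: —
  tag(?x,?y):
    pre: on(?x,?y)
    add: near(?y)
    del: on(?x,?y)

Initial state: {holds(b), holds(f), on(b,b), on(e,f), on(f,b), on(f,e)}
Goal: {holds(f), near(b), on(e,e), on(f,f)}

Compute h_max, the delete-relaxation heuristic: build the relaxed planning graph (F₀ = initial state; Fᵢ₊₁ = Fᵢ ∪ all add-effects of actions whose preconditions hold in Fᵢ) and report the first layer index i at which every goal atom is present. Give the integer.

F0 = init (6 atoms)
F1 = F0 ∪ {near(b), near(e), near(f), on(b,f), on(e,b), on(e,e), on(f,f)}  (13 atoms)
goal ⊆ F1  ⇒  h_max = 1

1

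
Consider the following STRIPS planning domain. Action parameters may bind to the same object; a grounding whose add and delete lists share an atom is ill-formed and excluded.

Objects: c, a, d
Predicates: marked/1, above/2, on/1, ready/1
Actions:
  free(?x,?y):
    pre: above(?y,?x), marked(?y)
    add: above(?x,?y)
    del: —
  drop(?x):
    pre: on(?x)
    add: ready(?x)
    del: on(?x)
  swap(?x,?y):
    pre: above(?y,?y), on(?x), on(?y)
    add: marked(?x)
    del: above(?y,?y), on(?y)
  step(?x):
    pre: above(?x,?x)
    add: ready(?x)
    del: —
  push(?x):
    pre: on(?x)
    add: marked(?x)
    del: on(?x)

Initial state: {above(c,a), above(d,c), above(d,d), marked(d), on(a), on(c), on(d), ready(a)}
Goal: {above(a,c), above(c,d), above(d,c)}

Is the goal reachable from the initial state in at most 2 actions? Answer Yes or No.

1. free(c,d)  →  {above(c,a), above(c,d), above(d,c), above(d,d), marked(d), on(a), on(c), on(d), ready(a)}
2. swap(c,d)  →  {above(c,a), above(c,d), above(d,c), marked(c), marked(d), on(a), on(c), ready(a)}
3. free(a,c)  →  {above(a,c), above(c,a), above(c,d), above(d,c), marked(c), marked(d), on(a), on(c), ready(a)}
optimal plan length = 3; 3 > 2

No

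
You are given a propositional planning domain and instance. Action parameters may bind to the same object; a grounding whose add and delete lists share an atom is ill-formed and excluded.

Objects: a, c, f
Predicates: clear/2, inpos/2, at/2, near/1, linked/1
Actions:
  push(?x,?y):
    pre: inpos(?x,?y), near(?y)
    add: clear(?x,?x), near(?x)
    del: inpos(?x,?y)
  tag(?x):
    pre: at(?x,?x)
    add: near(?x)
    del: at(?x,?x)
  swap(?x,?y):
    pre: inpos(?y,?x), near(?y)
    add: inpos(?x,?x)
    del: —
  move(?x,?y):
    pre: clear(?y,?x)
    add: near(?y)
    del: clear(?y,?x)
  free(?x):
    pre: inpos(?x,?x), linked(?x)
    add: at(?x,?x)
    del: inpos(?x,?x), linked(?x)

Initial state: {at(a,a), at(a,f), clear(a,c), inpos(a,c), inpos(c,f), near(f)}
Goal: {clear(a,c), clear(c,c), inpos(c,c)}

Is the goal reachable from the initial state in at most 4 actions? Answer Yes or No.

Yes

1. push(c,f)  →  {at(a,a), at(a,f), clear(a,c), clear(c,c), inpos(a,c), near(c), near(f)}
2. tag(a)  →  {at(a,f), clear(a,c), clear(c,c), inpos(a,c), near(a), near(c), near(f)}
3. swap(c,a)  →  {at(a,f), clear(a,c), clear(c,c), inpos(a,c), inpos(c,c), near(a), near(c), near(f)}
optimal plan length = 3; 3 ≤ 4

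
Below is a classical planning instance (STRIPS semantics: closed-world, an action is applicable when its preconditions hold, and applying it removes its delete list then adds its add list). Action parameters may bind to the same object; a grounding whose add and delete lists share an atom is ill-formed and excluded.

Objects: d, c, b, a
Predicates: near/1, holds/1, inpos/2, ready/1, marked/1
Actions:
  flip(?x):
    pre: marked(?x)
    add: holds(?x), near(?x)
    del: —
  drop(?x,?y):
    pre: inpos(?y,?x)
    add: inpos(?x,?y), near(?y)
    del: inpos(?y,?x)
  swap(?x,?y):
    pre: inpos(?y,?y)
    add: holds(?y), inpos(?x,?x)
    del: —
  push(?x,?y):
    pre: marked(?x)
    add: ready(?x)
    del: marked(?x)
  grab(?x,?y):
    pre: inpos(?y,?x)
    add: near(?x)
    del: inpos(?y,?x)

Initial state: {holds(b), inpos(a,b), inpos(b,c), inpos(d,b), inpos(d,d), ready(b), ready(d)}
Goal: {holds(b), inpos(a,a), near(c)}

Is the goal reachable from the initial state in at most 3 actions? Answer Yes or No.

Yes

1. swap(a,d)  →  {holds(b), holds(d), inpos(a,a), inpos(a,b), inpos(b,c), inpos(d,b), inpos(d,d), ready(b), ready(d)}
2. grab(c,b)  →  {holds(b), holds(d), inpos(a,a), inpos(a,b), inpos(d,b), inpos(d,d), near(c), ready(b), ready(d)}
optimal plan length = 2; 2 ≤ 3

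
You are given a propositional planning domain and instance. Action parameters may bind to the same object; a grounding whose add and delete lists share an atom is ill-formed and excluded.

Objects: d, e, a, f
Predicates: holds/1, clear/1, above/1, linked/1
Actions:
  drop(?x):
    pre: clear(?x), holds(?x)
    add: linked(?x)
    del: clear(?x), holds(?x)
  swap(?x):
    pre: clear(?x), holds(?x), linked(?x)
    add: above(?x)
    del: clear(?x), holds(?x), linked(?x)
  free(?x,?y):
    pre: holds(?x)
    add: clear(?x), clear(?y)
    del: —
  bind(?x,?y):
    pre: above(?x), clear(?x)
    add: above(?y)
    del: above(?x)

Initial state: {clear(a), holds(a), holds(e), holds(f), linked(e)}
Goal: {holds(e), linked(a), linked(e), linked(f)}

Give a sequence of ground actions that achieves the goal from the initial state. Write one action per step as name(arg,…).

1. drop(a)  →  {holds(e), holds(f), linked(a), linked(e)}
2. free(e,f)  →  {clear(e), clear(f), holds(e), holds(f), linked(a), linked(e)}
3. drop(f)  →  {clear(e), holds(e), linked(a), linked(e), linked(f)}

drop(a); free(e,f); drop(f)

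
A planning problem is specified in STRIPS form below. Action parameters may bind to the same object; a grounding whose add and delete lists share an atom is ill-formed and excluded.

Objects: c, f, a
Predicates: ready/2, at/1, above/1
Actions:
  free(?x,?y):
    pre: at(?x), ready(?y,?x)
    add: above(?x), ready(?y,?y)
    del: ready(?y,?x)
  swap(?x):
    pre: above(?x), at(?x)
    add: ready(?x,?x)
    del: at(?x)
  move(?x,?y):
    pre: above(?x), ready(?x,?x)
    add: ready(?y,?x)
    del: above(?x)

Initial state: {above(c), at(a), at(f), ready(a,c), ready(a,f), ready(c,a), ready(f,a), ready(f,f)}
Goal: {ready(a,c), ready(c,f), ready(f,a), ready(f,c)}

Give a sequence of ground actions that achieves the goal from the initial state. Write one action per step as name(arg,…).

free(f,a); free(a,c); move(c,f); move(f,c)

1. free(f,a)  →  {above(c), above(f), at(a), at(f), ready(a,a), ready(a,c), ready(c,a), ready(f,a), ready(f,f)}
2. free(a,c)  →  {above(a), above(c), above(f), at(a), at(f), ready(a,a), ready(a,c), ready(c,c), ready(f,a), ready(f,f)}
3. move(c,f)  →  {above(a), above(f), at(a), at(f), ready(a,a), ready(a,c), ready(c,c), ready(f,a), ready(f,c), ready(f,f)}
4. move(f,c)  →  {above(a), at(a), at(f), ready(a,a), ready(a,c), ready(c,c), ready(c,f), ready(f,a), ready(f,c), ready(f,f)}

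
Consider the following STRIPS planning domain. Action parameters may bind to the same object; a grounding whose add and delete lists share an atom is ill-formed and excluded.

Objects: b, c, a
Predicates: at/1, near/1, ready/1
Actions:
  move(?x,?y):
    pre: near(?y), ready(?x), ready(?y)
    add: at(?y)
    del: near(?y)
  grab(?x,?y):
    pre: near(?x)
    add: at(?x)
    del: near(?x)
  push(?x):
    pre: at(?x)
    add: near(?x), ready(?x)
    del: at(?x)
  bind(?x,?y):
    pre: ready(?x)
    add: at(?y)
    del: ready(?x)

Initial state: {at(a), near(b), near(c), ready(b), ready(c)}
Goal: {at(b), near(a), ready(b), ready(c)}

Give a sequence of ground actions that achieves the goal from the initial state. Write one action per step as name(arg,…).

move(b,b); push(a)

1. move(b,b)  →  {at(a), at(b), near(c), ready(b), ready(c)}
2. push(a)  →  {at(b), near(a), near(c), ready(a), ready(b), ready(c)}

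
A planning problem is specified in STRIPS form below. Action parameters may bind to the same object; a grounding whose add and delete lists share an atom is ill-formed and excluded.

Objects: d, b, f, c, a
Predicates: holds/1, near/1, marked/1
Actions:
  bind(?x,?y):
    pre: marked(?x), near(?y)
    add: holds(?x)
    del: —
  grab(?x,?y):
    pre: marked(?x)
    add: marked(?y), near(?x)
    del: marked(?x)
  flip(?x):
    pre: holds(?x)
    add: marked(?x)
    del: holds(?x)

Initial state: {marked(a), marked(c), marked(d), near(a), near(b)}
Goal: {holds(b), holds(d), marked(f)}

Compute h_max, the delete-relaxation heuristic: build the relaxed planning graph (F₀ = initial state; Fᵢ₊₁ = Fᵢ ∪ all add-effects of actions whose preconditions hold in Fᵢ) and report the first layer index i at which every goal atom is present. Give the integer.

2

F0 = init (5 atoms)
F1 = F0 ∪ {holds(a), holds(c), holds(d), marked(b), marked(f), near(c), near(d)}  (12 atoms)
F2 = F1 ∪ {holds(b), holds(f), near(f)}  (15 atoms)
goal ⊆ F2  ⇒  h_max = 2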